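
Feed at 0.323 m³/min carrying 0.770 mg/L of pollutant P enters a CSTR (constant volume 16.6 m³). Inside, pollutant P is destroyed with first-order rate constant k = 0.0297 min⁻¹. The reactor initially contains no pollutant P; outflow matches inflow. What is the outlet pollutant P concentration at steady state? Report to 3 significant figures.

Species balance: V dC/dt = Q C_in − Q C − k V C.
At steady state: 0 = Q C_in − (Q + kV) C_ss, so C_ss = Q C_in/(Q + kV).
C_ss = 0.323·0.770/(0.323 + 0.0297·16.6) = 0.24871/0.81602 = 0.30478 mg/L.

0.305 mg/L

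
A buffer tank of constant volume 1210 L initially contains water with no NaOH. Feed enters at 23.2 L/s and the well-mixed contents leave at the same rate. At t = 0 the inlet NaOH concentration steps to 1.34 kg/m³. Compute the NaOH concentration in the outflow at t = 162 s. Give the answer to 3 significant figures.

Unsteady species balance (constant V, well mixed): V dC/dt = Q(C_in − C).
Time constant τ = V/Q = 1210/23.2 = 52.155 s.
Solution: C(t) = C_in + (C₀ − C_in) e^(−t/τ).
C(162) = 1.34 + (0 − 1.34)·e^(−162/52.155) = 1.34 + (-1.3400)·0.044775 = 1.2800 kg/m³.

1.28 kg/m³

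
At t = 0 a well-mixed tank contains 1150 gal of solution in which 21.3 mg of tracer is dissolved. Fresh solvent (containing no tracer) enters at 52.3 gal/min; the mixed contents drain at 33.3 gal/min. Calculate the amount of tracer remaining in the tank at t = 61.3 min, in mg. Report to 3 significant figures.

6.25 mg

Let m(t) be the amount of tracer. Volume: V(t) = V₀ + (Q_in − Q_out) t = 1150 + 19.000 t; V(61.3) = 2314.7 gal.
Solute balance: dm/dt = 0 − Q_out C = −Q_out m/V(t).
Separate: dm/m = −Q_out dt/V(t) ⇒ ln(m/m₀) = −(Q_out/(Q_in−Q_out)) ln(V/V₀).
m = m₀ (V₀/V)^(Q_out/(Q_in−Q_out)) = 21.3 × (1150/2314.7)^(1.7526) = 6.2508 mg.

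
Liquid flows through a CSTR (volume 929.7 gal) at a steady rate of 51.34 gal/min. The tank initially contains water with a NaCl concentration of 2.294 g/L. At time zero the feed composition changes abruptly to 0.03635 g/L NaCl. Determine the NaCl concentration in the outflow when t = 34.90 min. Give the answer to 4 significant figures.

Transient balance on the dissolved component: V dC/dt = Q(C_in − C).
Rewrite as dC/dt + C/τ = C_in/τ, τ = V/Q = 18.1087 min.
This is linear first-order; C(t) = C_in + (C₀ − C_in) e^(−t/τ).
C(34.90) = 0.03635 + (2.294 − 0.03635)·e^(−34.90/18.1087) = 0.03635 + (2.25765)·0.145548 = 0.364946 g/L.

0.3649 g/L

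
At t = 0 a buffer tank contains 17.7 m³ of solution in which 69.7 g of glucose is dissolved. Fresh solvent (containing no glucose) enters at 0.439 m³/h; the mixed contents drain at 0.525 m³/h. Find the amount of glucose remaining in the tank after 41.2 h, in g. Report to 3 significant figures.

Let m(t) be the amount of glucose. Volume: V(t) = V₀ + (Q_in − Q_out) t = 17.7 − 0.086000 t; V(41.2) = 14.157 m³.
Species balance (pure solvent in): dm/dt = −Q_out · m/V(t).
dm/m = −Q_out dt/(V₀ − 0.086000 t); integrating gives ln(m/m₀) = −(Q_out/(Q_in−Q_out)) ln(V/V₀).
m = m₀ (V₀/V)^(Q_out/(Q_in−Q_out)) = 69.7 × (17.7/14.157)^(-6.1047) = 17.825 g.

17.8 g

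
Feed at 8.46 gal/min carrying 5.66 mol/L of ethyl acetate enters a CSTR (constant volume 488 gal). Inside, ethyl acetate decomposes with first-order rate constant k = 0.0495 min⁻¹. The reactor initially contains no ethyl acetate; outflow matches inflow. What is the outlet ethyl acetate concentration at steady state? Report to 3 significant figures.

Accumulation = in − out − consumed: V dC/dt = Q C_in − Q C − k V C.
Steady state (dC/dt = 0): C_ss = Q C_in/(Q + kV) = C_in/(1 + kV/Q).
C_ss = 8.46·5.66/(8.46 + 0.0495·488) = 47.884/32.616 = 1.4681 mol/L.

1.47 mol/L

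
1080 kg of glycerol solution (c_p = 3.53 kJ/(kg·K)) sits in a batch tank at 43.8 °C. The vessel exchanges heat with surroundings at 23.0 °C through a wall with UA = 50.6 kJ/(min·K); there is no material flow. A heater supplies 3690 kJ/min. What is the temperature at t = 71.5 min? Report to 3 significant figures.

75.7 °C

Lumped-capacitance energy balance: M c_p dT/dt = UA(T_amb − T) + Q̇.
dT/dt = (T_ss − T)/τ with T_ss = T_amb + Q̇/UA = 23.0 + 3690/50.6 = 95.925 °C, τ = M c_p/UA = 1080·3.53/50.6 = 75.344 min.
This is linear first-order; T(t) = T_ss + (T₀ − T_ss) e^(−t/τ).
T(71.5) = 95.925 + (-52.125)·0.38713 = 75.746 °C.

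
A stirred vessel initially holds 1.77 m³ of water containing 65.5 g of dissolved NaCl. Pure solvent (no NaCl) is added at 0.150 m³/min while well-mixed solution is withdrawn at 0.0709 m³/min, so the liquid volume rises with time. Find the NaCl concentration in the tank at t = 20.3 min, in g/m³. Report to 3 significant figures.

10.9 g/m³

Let m(t) be the amount of NaCl. Volume: V(t) = V₀ + (Q_in − Q_out) t = 1.77 + 0.079100 t; V(20.3) = 3.3757 m³.
Species balance (pure solvent in): dm/dt = −Q_out · m/V(t).
Separate: dm/m = −Q_out dt/V(t) ⇒ ln(m/m₀) = −(Q_out/(Q_in−Q_out)) ln(V/V₀).
m = m₀ (V₀/V)^(Q_out/(Q_in−Q_out)) = 65.5 × (1.77/3.3757)^(0.89633) = 36.721 g.
C = m/V = 36.721/3.3757 = 10.878 g/m³.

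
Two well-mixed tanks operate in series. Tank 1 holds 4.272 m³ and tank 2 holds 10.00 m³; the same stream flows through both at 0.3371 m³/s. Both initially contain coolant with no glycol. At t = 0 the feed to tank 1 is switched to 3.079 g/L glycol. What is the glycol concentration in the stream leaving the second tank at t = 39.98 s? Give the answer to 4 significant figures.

1.780 g/L

Time constants: τᵢ = Vᵢ/Q for each well-mixed tank.
τ₁ = 4.272/0.3371 = 12.6728 s; τ₂ = 10.00/0.3371 = 29.6648 s.
Solving the cascade with C₁(0)=C₂(0)=0 gives C₂(t) = C_in[1 − (τ₁ e^(−t/τ₁) − τ₂ e^(−t/τ₂))/(τ₁ − τ₂)].
At t = 39.98: e^(−t/τ₁) = 0.0426474, e^(−t/τ₂) = 0.259830.
C₂ = 3.079·[1 − (12.6728·0.0426474 − 29.6648·0.259830)/(-16.9920)] = 3.079·0.578192 = 1.78025 g/L.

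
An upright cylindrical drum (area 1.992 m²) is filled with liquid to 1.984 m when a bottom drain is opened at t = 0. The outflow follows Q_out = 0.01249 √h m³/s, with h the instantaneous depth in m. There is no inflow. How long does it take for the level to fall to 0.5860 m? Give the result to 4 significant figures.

A dh/dt = −Q_out = −0.01249 √h.
This is separable: 2 d(√h)/dt = −0.01249/A, so √h = √h₀ − (0.01249/(2A)) t.
t = 2A(√h₀ − √h)/0.01249 = 2·1.992·(√1.984 − √0.5860)/0.01249
  = 3.98400 × (1.40855 − 0.765506) / 0.01249 = 205.113 s.

205.1 s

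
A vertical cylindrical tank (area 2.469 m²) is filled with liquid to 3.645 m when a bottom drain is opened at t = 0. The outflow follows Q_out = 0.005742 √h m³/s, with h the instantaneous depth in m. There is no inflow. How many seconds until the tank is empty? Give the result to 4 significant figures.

1642 s

A dh/dt = −Q_out = −0.005742 √h.
∫ h^(−1/2) dh = −(0.005742/A) ∫ dt, giving 2√h = 2√h₀ − (0.005742/A) t.
Tank is empty when √h = 0: t_empty = 2A√h₀/0.005742.
t_empty = 2·2.469·√3.645/0.005742 = 4.93800·1.90919/0.005742 = 1641.86 s.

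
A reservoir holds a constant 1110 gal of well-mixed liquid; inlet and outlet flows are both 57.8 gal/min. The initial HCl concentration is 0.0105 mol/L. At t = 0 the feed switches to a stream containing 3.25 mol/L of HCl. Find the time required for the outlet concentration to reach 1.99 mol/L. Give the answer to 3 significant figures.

18.1 min

Transient balance on the dissolved component: V dC/dt = Q(C_in − C), so τ = V/Q = 19.204 min.
C(t) = C_in + (C₀ − C_in) e^(−t/τ). Set C = 1.99 and solve for t:
e^(−t/τ) = (C − C_in)/(C₀ − C_in) = (1.99 − 3.25)/(0.0105 − 3.25) = 0.38895
t = −τ ln(…) = 19.204 × 0.94431 = 18.135 min.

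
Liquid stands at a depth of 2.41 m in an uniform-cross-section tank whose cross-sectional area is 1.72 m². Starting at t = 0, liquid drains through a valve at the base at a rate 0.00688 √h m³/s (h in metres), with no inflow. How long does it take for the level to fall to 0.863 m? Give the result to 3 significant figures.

A dh/dt = −Q_out = −0.00688 √h.
Separate and integrate: 2(√h − √h₀) = −(0.00688/A) t.
t = 2A(√h₀ − √h)/0.00688 = 2·1.72·(√2.41 − √0.863)/0.00688
  = 3.4400 × (1.5524 − 0.92898) / 0.00688 = 311.72 s.

312 s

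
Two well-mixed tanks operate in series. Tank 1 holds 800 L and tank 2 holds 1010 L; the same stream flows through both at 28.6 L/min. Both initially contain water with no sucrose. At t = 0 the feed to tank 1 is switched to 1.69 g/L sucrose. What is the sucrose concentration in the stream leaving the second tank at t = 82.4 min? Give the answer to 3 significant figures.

Time constants: τᵢ = Vᵢ/Q for each well-mixed tank.
τ₁ = 800/28.6 = 27.972 min; τ₂ = 1010/28.6 = 35.315 min.
Tank 1: C₁ = C_in(1 − e^(−t/τ₁)). Tank 2 (τ₁ ≠ τ₂): C₂ = C_in[1 − (τ₁ e^(−t/τ₁) − τ₂ e^(−t/τ₂))/(τ₁ − τ₂)].
At t = 82.4: e^(−t/τ₁) = 0.052560, e^(−t/τ₂) = 0.096975.
C₂ = 1.69·[1 − (27.972·0.052560 − 35.315·0.096975)/(-7.3427)] = 1.69·0.73383 = 1.2402 g/L.

1.24 g/L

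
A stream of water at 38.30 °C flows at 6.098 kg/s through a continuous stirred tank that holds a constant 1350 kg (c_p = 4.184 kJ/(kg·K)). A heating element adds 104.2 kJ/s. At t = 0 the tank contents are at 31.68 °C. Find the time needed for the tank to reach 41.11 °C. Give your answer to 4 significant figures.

M c_p dT/dt = ṁ c_p (T_in − T) + Q̇.
τ = M/ṁ = 221.384 s; T_ss = T_in + Q̇/(ṁ c_p) = 42.3840 °C.
T(t) = T_ss + (T₀ − T_ss) e^(−t/τ). Set T = 41.11:
e^(−t/τ) = (41.11 − 42.3840)/(31.68 − 42.3840) = 0.119023
t = −221.384 · ln(0.119023) = 471.202 s.

471.2 s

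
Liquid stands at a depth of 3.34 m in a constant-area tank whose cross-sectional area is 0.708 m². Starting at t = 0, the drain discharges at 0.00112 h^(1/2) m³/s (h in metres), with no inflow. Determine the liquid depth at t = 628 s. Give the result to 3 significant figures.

With no inflow, A dh/dt = −0.00112 √h.
∫ h^(−1/2) dh = −(0.00112/A) ∫ dt, giving 2√h = 2√h₀ − (0.00112/A) t.
√h = √3.34 − 0.00112·628/(2·0.708) = 1.8276 − 0.49672 = 1.3308.
h = 1.3308² = 1.7711 m.

1.77 m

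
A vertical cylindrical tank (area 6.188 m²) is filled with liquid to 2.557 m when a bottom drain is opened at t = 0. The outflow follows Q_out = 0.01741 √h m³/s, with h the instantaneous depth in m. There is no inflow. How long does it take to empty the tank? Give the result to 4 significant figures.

1137 s

A dh/dt = −Q_out = −0.01741 √h.
∫ h^(−1/2) dh = −(0.01741/A) ∫ dt, giving 2√h = 2√h₀ − (0.01741/A) t.
Tank is empty when √h = 0: t_empty = 2A√h₀/0.01741.
t_empty = 2·6.188·√2.557/0.01741 = 12.3760·1.59906/0.01741 = 1136.70 s.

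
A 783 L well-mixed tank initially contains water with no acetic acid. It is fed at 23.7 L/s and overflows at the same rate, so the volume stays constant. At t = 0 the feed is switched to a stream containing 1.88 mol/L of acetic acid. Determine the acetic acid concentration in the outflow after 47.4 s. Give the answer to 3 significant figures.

1.43 mol/L

Transient balance on the dissolved component: V dC/dt = Q(C_in − C).
Rewrite as dC/dt + C/τ = C_in/τ, τ = V/Q = 33.038 s.
C approaches C_in exponentially: C(t) = C_in + (C₀ − C_in) e^(−t/τ).
C(47.4) = 1.88 + (0 − 1.88)·e^(−47.4/33.038) = 1.88 + (-1.8800)·0.23818 = 1.4322 mol/L.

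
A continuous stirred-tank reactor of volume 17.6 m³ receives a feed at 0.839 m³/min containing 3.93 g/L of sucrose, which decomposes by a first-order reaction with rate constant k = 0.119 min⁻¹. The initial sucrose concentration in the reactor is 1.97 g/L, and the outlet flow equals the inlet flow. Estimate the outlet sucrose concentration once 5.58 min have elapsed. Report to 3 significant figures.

1.46 g/L

Species balance: V dC/dt = Q C_in − Q C − k V C.
dC/dt = (Q/V) C_in − (Q/V + k) C; effective rate a = Q/V + k = 0.047670 + 0.119 = 0.16667 min⁻¹.
C_ss = Q C_in/(Q + kV) = 1.1240 g/L; C(t) = C_ss + (C₀ − C_ss) e^(−a t).
C(5.58) = 1.1240 + (0.84596)·e^(−0.16667·5.58) = 1.1240 + (0.84596)·0.39455 = 1.4578 g/L.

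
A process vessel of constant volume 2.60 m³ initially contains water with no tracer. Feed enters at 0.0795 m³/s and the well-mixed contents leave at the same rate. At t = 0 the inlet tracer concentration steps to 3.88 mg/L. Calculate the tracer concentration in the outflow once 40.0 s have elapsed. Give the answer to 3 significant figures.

2.74 mg/L

Mass balance on the solute (V constant): V dC/dt = Q(C_in − C).
Rewrite as dC/dt + C/τ = C_in/τ, τ = V/Q = 32.704 s.
Integrating: C(t) = C_in + (C₀ − C_in) e^(−t/τ).
C(40.0) = 3.88 + (0 − 3.88)·e^(−40.0/32.704) = 3.88 + (-3.8800)·0.29432 = 2.7380 mg/L.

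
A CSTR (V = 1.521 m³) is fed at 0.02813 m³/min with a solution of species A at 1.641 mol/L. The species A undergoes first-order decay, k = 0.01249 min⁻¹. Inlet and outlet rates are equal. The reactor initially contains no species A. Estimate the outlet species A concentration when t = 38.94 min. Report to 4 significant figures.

Species balance: V dC/dt = Q C_in − Q C − k V C.
This is linear with rate a = Q/V + k = 0.0309844 min⁻¹.
C_ss = Q C_in/(Q + kV) = 0.979503 mol/L; C(t) = C_ss + (C₀ − C_ss) e^(−a t).
C(38.94) = 0.979503 + (-0.979503)·e^(−0.0309844·38.94) = 0.979503 + (-0.979503)·0.299233 = 0.686404 mol/L.

0.6864 mol/L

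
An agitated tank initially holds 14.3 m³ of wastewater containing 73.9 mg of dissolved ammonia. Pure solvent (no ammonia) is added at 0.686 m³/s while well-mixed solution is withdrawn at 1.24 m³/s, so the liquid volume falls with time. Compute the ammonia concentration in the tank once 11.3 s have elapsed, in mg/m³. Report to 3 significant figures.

Total volume: dV/dt = Q_in − Q_out = -0.55400 m³/s, so V(t) = 14.3 − 0.55400 t and V(11.3) = 8.0398 m³.
Species balance (pure solvent in): dm/dt = −Q_out · m/V(t).
Separate: dm/m = −Q_out dt/V(t) ⇒ ln(m/m₀) = −(Q_out/(Q_in−Q_out)) ln(V/V₀).
m = m₀ (V₀/V)^(Q_out/(Q_in−Q_out)) = 73.9 × (14.3/8.0398)^(-2.2383) = 20.365 mg.
C = m/V = 20.365/8.0398 = 2.5330 mg/m³.

2.53 mg/m³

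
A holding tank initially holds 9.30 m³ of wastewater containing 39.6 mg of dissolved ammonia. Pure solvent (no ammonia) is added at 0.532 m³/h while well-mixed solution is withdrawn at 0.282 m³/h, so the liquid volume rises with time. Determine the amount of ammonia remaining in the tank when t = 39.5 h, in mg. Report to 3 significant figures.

17.5 mg

Total volume: dV/dt = Q_in − Q_out = 0.25000 m³/h, so V(t) = 9.30 + 0.25000 t and V(39.5) = 19.175 m³.
No ammonia enters, so dm/dt = −Q_out · (m/V).
dm/m = −Q_out dt/(V₀ + 0.25000 t); integrating gives ln(m/m₀) = −(Q_out/(Q_in−Q_out)) ln(V/V₀).
m = m₀ (V₀/V)^(Q_out/(Q_in−Q_out)) = 39.6 × (9.30/19.175)^(1.1280) = 17.507 mg.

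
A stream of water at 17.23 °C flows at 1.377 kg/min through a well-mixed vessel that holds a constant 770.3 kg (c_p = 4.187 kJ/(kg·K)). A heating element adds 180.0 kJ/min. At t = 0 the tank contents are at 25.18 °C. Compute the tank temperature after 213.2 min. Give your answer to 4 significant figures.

M c_p dT/dt = ṁ c_p (T_in − T) + Q̇.
τ = M/ṁ = 559.405 min; T_ss = T_in + Q̇/(ṁ c_p) = 17.23 + 180.0/(1.377·4.187) = 48.4502 °C.
This is linear first-order; T(t) = T_ss + (T₀ − T_ss) e^(−t/τ).
T(213.2) = 48.4502 + (-23.2702)·e^(−213.2/559.405) = 48.4502 + (-23.2702)·0.683096 = 32.5544 °C.

32.55 °C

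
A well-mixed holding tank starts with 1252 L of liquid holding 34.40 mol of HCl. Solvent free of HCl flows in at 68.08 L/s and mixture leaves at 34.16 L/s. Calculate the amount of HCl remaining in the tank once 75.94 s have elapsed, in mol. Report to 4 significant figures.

Let m(t) be the amount of HCl. Volume: V(t) = V₀ + (Q_in − Q_out) t = 1252 + 33.9200 t; V(75.94) = 3827.88 L.
Species balance (pure solvent in): dm/dt = −Q_out · m/V(t).
dm/m = −Q_out dt/(V₀ + 33.9200 t); integrating gives ln(m/m₀) = −(Q_out/(Q_in−Q_out)) ln(V/V₀).
m = m₀ (V₀/V)^(Q_out/(Q_in−Q_out)) = 34.40 × (1252/3827.88)^(1.00708) = 11.1627 mol.

11.16 mol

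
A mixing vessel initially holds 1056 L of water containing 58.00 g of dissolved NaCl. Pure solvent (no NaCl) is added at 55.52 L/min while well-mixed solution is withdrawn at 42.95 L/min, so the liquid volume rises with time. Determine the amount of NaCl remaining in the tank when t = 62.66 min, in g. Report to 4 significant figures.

8.640 g

Total volume: dV/dt = Q_in − Q_out = 12.5700 L/min, so V(t) = 1056 + 12.5700 t and V(62.66) = 1843.64 L.
No NaCl enters, so dm/dt = −Q_out · (m/V).
Separate: dm/m = −Q_out dt/V(t) ⇒ ln(m/m₀) = −(Q_out/(Q_in−Q_out)) ln(V/V₀).
m = m₀ (V₀/V)^(Q_out/(Q_in−Q_out)) = 58.00 × (1056/1843.64)^(3.41687) = 8.63988 g.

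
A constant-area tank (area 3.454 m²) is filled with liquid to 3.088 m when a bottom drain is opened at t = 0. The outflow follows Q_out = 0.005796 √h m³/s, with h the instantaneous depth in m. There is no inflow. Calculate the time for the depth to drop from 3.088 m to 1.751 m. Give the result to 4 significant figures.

Accumulation of liquid (constant cross-section A): A dh/dt = −0.005796 √h.
This is separable: 2 d(√h)/dt = −0.005796/A, so √h = √h₀ − (0.005796/(2A)) t.
t = 2A(√h₀ − √h)/0.005796 = 2·3.454·(√3.088 − √1.751)/0.005796
  = 6.90800 × (1.75727 − 1.32325) / 0.005796 = 517.286 s.

517.3 s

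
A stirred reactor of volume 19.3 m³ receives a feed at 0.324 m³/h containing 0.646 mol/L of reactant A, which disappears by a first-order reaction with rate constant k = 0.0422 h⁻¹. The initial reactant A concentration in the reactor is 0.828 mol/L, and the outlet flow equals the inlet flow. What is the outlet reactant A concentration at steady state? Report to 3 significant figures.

0.184 mol/L

Accumulation = in − out − consumed: V dC/dt = Q C_in − Q C − k V C.
At steady state: 0 = Q C_in − (Q + kV) C_ss, so C_ss = Q C_in/(Q + kV).
C_ss = 0.324·0.646/(0.324 + 0.0422·19.3) = 0.20930/1.1385 = 0.18385 mol/L.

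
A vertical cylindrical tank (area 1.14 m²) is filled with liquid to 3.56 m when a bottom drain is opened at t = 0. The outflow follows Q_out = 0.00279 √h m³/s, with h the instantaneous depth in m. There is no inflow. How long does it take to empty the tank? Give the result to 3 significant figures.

With no inflow, A dh/dt = −0.00279 √h.
∫ h^(−1/2) dh = −(0.00279/A) ∫ dt, giving 2√h = 2√h₀ − (0.00279/A) t.
Set h = 0: 2√h₀ = (0.00279/A) t_empty ⇒ t_empty = 2A√h₀/0.00279.
t_empty = 2·1.14·√3.56/0.00279 = 2.2800·1.8868/0.00279 = 1541.9 s.

1540 s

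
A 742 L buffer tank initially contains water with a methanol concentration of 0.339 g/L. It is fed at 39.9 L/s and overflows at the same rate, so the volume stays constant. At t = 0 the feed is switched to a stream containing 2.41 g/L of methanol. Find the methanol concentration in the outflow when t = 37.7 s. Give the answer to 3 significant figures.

2.14 g/L

Unsteady species balance (constant V, well mixed): V dC/dt = Q(C_in − C).
Rewrite as dC/dt + C/τ = C_in/τ, τ = V/Q = 18.596 s.
C approaches C_in exponentially: C(t) = C_in + (C₀ − C_in) e^(−t/τ).
C(37.7) = 2.41 + (0.339 − 2.41)·e^(−37.7/18.596) = 2.41 + (-2.0710)·0.13170 = 2.1373 g/L.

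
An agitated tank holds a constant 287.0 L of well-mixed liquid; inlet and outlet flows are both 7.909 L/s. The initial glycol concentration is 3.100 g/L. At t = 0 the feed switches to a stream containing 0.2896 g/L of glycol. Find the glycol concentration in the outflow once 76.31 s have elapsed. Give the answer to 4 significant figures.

Transient balance on the dissolved component: V dC/dt = Q(C_in − C).
Rewrite as dC/dt + C/τ = C_in/τ, τ = V/Q = 36.2878 s.
Integrating: C(t) = C_in + (C₀ − C_in) e^(−t/τ).
C(76.31) = 0.2896 + (3.100 − 0.2896)·e^(−76.31/36.2878) = 0.2896 + (2.81040)·0.122100 = 0.632751 g/L.

0.6328 g/L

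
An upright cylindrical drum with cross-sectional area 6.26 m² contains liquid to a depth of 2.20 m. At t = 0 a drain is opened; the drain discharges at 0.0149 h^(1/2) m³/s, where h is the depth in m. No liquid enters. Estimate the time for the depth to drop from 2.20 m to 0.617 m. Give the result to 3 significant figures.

Mass balance (ρ constant): A dh/dt = −0.0149 √h.
∫ h^(−1/2) dh = −(0.0149/A) ∫ dt, giving 2√h = 2√h₀ − (0.0149/A) t.
t = 2A(√h₀ − √h)/0.0149 = 2·6.26·(√2.20 − √0.617)/0.0149
  = 12.520 × (1.4832 − 0.78549) / 0.0149 = 586.29 s.

586 s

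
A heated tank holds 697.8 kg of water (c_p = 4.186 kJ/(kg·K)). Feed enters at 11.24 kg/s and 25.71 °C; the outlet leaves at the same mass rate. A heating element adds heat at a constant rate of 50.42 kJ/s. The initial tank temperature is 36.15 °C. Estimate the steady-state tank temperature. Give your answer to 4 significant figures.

26.78 °C

Unsteady energy balance on the tank contents: M c_p dT/dt = ṁ c_p (T_in − T) + 50.42.
At steady state dT/dt = 0 ⇒ T_ss = T_in + Q̇/(ṁ c_p) = 25.71 + 50.42/(11.24·4.186) = 26.7816 °C.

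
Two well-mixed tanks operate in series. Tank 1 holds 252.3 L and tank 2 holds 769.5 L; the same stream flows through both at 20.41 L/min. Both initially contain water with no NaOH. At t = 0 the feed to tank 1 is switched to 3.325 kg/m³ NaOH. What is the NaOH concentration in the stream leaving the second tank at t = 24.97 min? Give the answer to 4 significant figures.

0.9892 kg/m³

Time constants: τᵢ = Vᵢ/Q for each well-mixed tank.
τ₁ = 252.3/20.41 = 12.3616 min; τ₂ = 769.5/20.41 = 37.7021 min.
Tank 1: C₁ = C_in(1 − e^(−t/τ₁)). Tank 2 (τ₁ ≠ τ₂): C₂ = C_in[1 − (τ₁ e^(−t/τ₁) − τ₂ e^(−t/τ₂))/(τ₁ − τ₂)].
At t = 24.97: e^(−t/τ₁) = 0.132660, e^(−t/τ₂) = 0.515665.
C₂ = 3.325·[1 − (12.3616·0.132660 − 37.7021·0.515665)/(-25.3405)] = 3.325·0.297497 = 0.989178 kg/m³.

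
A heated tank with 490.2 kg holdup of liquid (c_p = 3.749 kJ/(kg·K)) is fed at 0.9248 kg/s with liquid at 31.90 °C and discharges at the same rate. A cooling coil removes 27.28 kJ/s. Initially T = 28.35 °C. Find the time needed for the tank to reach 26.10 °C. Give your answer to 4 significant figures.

390.2 s

First-law balance (no shaft work): M c_p dT/dt = ṁ c_p (T_in − T) − 27.28.
τ = M/ṁ = 530.061 s; T_ss = T_in − Q̇/(ṁ c_p) = 24.0317 °C.
T(t) = T_ss + (T₀ − T_ss) e^(−t/τ). Set T = 26.10:
e^(−t/τ) = (26.10 − 24.0317)/(28.35 − 24.0317) = 0.478962
t = −530.061 · ln(0.478962) = 390.196 s.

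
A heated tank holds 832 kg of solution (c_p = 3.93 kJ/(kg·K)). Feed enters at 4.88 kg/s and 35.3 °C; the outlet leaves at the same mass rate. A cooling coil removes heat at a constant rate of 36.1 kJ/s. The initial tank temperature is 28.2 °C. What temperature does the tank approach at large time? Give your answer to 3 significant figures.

Heat balance on the well-mixed liquid: M c_p dT/dt = ṁ c_p (T_in − T) − 36.1.
At steady state dT/dt = 0 ⇒ T_ss = T_in − Q̇/(ṁ c_p) = 35.3 − 36.1/(4.88·3.93) = 33.418 °C.

33.4 °C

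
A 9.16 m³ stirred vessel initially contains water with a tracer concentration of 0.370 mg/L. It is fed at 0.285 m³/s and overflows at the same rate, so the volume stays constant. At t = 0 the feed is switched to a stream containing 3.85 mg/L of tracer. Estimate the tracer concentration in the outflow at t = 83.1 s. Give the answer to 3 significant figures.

3.59 mg/L

Species balance on the tank: V dC/dt = Q(C_in − C).
Rewrite as dC/dt + C/τ = C_in/τ, τ = V/Q = 32.140 s.
C approaches C_in exponentially: C(t) = C_in + (C₀ − C_in) e^(−t/τ).
C(83.1) = 3.85 + (0.370 − 3.85)·e^(−83.1/32.140) = 3.85 + (-3.4800)·0.075356 = 3.5878 mg/L.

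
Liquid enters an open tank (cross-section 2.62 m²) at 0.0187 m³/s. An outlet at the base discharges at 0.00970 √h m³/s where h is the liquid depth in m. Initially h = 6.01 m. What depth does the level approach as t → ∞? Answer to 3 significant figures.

A dh/dt = Q_in − 0.00970 √h. Steady state requires inflow = outflow:
Q_in = 0.00970 √h_ss ⇒ √h_ss = 0.0187/0.00970 = 1.9278.
h_ss = 1.9278² = 3.7165 m. (Since h₀ = 6.01 m > h_ss, the level will fall toward this value.)

3.72 m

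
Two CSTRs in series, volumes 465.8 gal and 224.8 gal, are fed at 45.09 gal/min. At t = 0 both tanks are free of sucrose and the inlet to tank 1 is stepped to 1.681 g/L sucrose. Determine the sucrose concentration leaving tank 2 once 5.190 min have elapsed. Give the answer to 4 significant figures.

0.2688 g/L

Species balance on tank i: dCᵢ/dt = (Cᵢ₋₁ − Cᵢ)/τᵢ with τᵢ = Vᵢ/Q.
τ₁ = 465.8/45.09 = 10.3305 min; τ₂ = 224.8/45.09 = 4.98558 min.
Solving the cascade with C₁(0)=C₂(0)=0 gives C₂(t) = C_in[1 − (τ₁ e^(−t/τ₁) − τ₂ e^(−t/τ₂))/(τ₁ − τ₂)].
At t = 5.190: e^(−t/τ₁) = 0.605078, e^(−t/τ₂) = 0.353101.
C₂ = 1.681·[1 − (10.3305·0.605078 − 4.98558·0.353101)/(5.34487)] = 1.681·0.159883 = 0.268764 g/L.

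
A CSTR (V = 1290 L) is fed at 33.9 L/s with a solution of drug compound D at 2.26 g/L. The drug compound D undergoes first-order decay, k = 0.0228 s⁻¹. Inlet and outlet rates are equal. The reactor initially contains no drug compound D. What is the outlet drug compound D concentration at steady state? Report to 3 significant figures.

V dC/dt = Q(C_in − C) − k V C.
Steady state (dC/dt = 0): C_ss = Q C_in/(Q + kV) = C_in/(1 + kV/Q).
C_ss = 33.9·2.26/(33.9 + 0.0228·1290) = 76.614/63.312 = 1.2101 g/L.

1.21 g/L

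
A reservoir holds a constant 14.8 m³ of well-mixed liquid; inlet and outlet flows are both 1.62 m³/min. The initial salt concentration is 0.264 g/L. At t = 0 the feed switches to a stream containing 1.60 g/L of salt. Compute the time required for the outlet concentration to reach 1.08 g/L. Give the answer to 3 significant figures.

8.62 min

Species balance: V dC/dt = Q(C_in − C) ⇒ τ = V/Q = 9.1358 min.
C(t) = C_in + (C₀ − C_in) e^(−t/τ). Set C = 1.08 and solve for t:
e^(−t/τ) = (C − C_in)/(C₀ − C_in) = (1.08 − 1.60)/(0.264 − 1.60) = 0.38922
t = −τ ln(…) = 9.1358 × 0.94361 = 8.6206 min.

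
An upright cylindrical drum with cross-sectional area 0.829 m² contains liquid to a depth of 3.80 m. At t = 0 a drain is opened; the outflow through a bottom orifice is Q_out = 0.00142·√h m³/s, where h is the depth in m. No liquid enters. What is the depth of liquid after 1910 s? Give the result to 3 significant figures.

A dh/dt = −Q_out = −0.00142 √h.
Separate and integrate: 2(√h − √h₀) = −(0.00142/A) t.
√h = √3.80 − 0.00142·1910/(2·0.829) = 1.9494 − 1.6358 = 0.31353.
h = 0.31353² = 0.098303 m.

0.0983 m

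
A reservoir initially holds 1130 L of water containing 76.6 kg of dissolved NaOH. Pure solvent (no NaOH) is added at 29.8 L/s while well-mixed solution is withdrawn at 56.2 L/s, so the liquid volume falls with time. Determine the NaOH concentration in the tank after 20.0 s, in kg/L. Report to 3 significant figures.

Let m(t) be the amount of NaOH. Volume: V(t) = V₀ + (Q_in − Q_out) t = 1130 − 26.400 t; V(20.0) = 602.00 L.
Solute balance: dm/dt = 0 − Q_out C = −Q_out m/V(t).
dm/m = −Q_out dt/(V₀ − 26.400 t); integrating gives ln(m/m₀) = −(Q_out/(Q_in−Q_out)) ln(V/V₀).
m = m₀ (V₀/V)^(Q_out/(Q_in−Q_out)) = 76.6 × (1130/602.00)^(-2.1288) = 20.047 kg.
C = m/V = 20.047/602.00 = 0.033300 kg/L.

0.0333 kg/L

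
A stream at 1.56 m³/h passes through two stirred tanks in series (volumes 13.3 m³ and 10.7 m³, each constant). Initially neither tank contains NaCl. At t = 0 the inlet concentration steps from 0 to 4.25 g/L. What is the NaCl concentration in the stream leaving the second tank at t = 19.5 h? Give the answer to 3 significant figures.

3.06 g/L

Each tank obeys Vᵢ dCᵢ/dt = Q(Cᵢ₋₁ − Cᵢ), so τᵢ = Vᵢ/Q.
τ₁ = 13.3/1.56 = 8.5256 h; τ₂ = 10.7/1.56 = 6.8590 h.
Tank 1: C₁ = C_in(1 − e^(−t/τ₁)). Tank 2 (τ₁ ≠ τ₂): C₂ = C_in[1 − (τ₁ e^(−t/τ₁) − τ₂ e^(−t/τ₂))/(τ₁ − τ₂)].
At t = 19.5: e^(−t/τ₁) = 0.10155, e^(−t/τ₂) = 0.058251.
C₂ = 4.25·[1 − (8.5256·0.10155 − 6.8590·0.058251)/(1.6667)] = 4.25·0.72027 = 3.0611 g/L.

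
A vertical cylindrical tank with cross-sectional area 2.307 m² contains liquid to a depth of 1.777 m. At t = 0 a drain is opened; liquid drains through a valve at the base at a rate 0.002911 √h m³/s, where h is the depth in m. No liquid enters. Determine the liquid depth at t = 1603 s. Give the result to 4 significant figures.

Volume balance on the tank: A dh/dt = −0.002911 √h.
∫ h^(−1/2) dh = −(0.002911/A) ∫ dt, giving 2√h = 2√h₀ − (0.002911/A) t.
√h = √1.777 − 0.002911·1603/(2·2.307) = 1.33304 − 1.01134 = 0.321699.
h = 0.321699² = 0.103491 m.

0.1035 m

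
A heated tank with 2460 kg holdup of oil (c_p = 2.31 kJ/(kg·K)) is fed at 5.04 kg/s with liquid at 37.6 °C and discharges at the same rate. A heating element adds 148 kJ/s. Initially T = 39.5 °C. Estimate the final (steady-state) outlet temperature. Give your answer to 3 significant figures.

50.3 °C

Heat balance on the well-mixed liquid: M c_p dT/dt = ṁ c_p (T_in − T) + 148.
At steady state dT/dt = 0 ⇒ T_ss = T_in + Q̇/(ṁ c_p) = 37.6 + 148/(5.04·2.31) = 50.312 °C.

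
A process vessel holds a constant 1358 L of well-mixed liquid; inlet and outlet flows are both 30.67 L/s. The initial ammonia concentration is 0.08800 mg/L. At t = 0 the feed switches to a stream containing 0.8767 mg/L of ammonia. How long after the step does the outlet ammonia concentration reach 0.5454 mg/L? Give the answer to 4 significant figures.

38.40 s

Species balance: V dC/dt = Q(C_in − C) ⇒ τ = V/Q = 44.2778 s.
C(t) = C_in + (C₀ − C_in) e^(−t/τ). Set C = 0.5454 and solve for t:
e^(−t/τ) = (C − C_in)/(C₀ − C_in) = (0.5454 − 0.8767)/(0.08800 − 0.8767) = 0.420058
t = −τ ln(…) = 44.2778 × 0.867362 = 38.4049 s.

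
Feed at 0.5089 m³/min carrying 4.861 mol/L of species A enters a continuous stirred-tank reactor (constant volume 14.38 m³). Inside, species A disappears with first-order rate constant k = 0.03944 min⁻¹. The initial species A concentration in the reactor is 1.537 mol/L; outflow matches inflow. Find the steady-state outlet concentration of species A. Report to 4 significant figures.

V dC/dt = Q(C_in − C) − k V C.
At steady state: 0 = Q C_in − (Q + kV) C_ss, so C_ss = Q C_in/(Q + kV).
C_ss = 0.5089·4.861/(0.5089 + 0.03944·14.38) = 2.47376/1.07605 = 2.29894 mol/L.

2.299 mol/L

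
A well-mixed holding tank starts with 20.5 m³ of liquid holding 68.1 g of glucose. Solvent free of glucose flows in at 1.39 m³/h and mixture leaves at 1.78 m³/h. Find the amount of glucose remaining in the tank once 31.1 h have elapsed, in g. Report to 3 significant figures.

Let m(t) be the amount of glucose. Volume: V(t) = V₀ + (Q_in − Q_out) t = 20.5 − 0.39000 t; V(31.1) = 8.3710 m³.
Solute balance: dm/dt = 0 − Q_out C = −Q_out m/V(t).
dm/m = −Q_out dt/(V₀ − 0.39000 t); integrating gives ln(m/m₀) = −(Q_out/(Q_in−Q_out)) ln(V/V₀).
m = m₀ (V₀/V)^(Q_out/(Q_in−Q_out)) = 68.1 × (20.5/8.3710)^(-4.5641) = 1.1424 g.

1.14 g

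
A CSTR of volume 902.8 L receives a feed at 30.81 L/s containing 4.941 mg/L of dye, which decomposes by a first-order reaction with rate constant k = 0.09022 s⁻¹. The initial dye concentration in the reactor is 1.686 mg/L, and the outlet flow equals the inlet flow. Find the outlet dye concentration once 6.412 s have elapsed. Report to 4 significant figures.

1.505 mg/L

Species balance: V dC/dt = Q C_in − Q C − k V C.
dC/dt = (Q/V) C_in − (Q/V + k) C; effective rate a = Q/V + k = 0.0341272 + 0.09022 = 0.124347 s⁻¹.
C_ss = Q C_in/(Q + kV) = 1.35606 mg/L; C(t) = C_ss + (C₀ − C_ss) e^(−a t).
C(6.412) = 1.35606 + (0.329939)·e^(−0.124347·6.412) = 1.35606 + (0.329939)·0.450537 = 1.50471 mg/L.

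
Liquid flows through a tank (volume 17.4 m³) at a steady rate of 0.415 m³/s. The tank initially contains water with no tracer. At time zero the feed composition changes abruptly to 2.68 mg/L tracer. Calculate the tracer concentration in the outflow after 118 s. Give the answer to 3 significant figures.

2.52 mg/L

Species balance on the tank: V dC/dt = Q(C_in − C).
Rewrite as dC/dt + C/τ = C_in/τ, τ = V/Q = 41.928 s.
This is linear first-order; C(t) = C_in + (C₀ − C_in) e^(−t/τ).
C(118) = 2.68 + (0 − 2.68)·e^(−118/41.928) = 2.68 + (-2.6800)·0.059943 = 2.5194 mg/L.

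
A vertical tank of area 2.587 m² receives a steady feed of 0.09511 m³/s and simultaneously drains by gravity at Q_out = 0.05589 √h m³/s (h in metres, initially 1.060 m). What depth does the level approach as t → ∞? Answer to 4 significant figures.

Level balance: A dh/dt = 0.09511 − 0.05589 √h. Setting dh/dt = 0:
Q_in = 0.05589 √h_ss ⇒ √h_ss = 0.09511/0.05589 = 1.70174.
h_ss = 1.70174² = 2.89590 m. (Since h₀ = 1.060 m < h_ss, the level will rise toward this value.)

2.896 m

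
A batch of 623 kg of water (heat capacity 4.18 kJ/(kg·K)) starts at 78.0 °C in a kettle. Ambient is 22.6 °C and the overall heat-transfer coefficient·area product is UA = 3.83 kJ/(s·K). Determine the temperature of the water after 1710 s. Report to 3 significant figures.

Lumped-capacitance energy balance: M c_p dT/dt = UA(T_amb − T).
dT/dt = (T_ss − T)/τ with T_ss = T_amb = 22.600 °C, τ = M c_p/UA = 623·4.18/3.83 = 679.93 s.
Solution: T(t) = T_ss + (T₀ − T_ss) e^(−t/τ).
T(1710) = 22.600 + (55.400)·0.080866 = 27.080 °C.

27.1 °C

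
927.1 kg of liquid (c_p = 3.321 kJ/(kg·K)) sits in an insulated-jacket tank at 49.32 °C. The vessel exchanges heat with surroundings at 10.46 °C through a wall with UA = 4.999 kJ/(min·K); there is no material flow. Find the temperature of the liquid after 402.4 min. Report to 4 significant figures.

30.68 °C

M c_p dT/dt = −UA(T − T_amb).
dT/dt = (T_ss − T)/τ with T_ss = T_amb = 10.4600 °C, τ = M c_p/UA = 927.1·3.321/4.999 = 615.903 min.
T approaches T_ss exponentially: T(t) = T_ss + (T₀ − T_ss) e^(−t/τ).
T(402.4) = 10.4600 + (38.8600)·0.520300 = 30.6789 °C.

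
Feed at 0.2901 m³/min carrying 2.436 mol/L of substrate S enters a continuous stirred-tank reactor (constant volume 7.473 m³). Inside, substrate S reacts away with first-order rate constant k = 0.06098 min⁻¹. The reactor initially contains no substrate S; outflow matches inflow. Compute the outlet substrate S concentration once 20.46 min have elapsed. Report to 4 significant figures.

Accumulation = in − out − consumed: V dC/dt = Q C_in − Q C − k V C.
dC/dt = (Q/V) C_in − (Q/V + k) C; effective rate a = Q/V + k = 0.0388198 + 0.06098 = 0.0997998 min⁻¹.
C_ss = Q C_in/(Q + kV) = 0.947547 mol/L; C(t) = C_ss + (C₀ − C_ss) e^(−a t).
C(20.46) = 0.947547 + (-0.947547)·e^(−0.0997998·20.46) = 0.947547 + (-0.947547)·0.129782 = 0.824573 mol/L.

0.8246 mol/L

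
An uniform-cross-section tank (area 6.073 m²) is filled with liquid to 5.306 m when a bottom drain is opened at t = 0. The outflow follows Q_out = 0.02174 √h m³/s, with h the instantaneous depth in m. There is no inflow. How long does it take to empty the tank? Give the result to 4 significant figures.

1287 s

With no inflow, A dh/dt = −0.02174 √h.
Separate and integrate: 2(√h − √h₀) = −(0.02174/A) t.
Set h = 0: 2√h₀ = (0.02174/A) t_empty ⇒ t_empty = 2A√h₀/0.02174.
t_empty = 2·6.073·√5.306/0.02174 = 12.1460·2.30348/0.02174 = 1286.94 s.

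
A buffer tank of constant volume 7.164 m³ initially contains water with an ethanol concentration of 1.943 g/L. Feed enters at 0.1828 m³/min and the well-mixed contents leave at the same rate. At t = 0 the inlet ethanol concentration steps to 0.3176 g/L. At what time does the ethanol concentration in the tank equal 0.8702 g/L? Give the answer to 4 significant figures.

42.28 min

Species balance on the tank: V dC/dt = Q(C_in − C), so τ = V/Q = 39.1904 min.
C(t) = C_in + (C₀ − C_in) e^(−t/τ). Set C = 0.8702 and solve for t:
e^(−t/τ) = (C − C_in)/(C₀ − C_in) = (0.8702 − 0.3176)/(1.943 − 0.3176) = 0.339978
t = −τ ln(…) = 39.1904 × 1.07887 = 42.2815 min.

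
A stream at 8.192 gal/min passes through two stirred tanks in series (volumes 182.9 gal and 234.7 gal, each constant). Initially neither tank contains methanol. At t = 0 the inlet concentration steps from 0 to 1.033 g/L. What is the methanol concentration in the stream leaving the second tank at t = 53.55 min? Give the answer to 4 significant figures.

Species balance on tank i: dCᵢ/dt = (Cᵢ₋₁ − Cᵢ)/τᵢ with τᵢ = Vᵢ/Q.
τ₁ = 182.9/8.192 = 22.3267 min; τ₂ = 234.7/8.192 = 28.6499 min.
Tank 1: C₁ = C_in(1 − e^(−t/τ₁)). Tank 2 (τ₁ ≠ τ₂): C₂ = C_in[1 − (τ₁ e^(−t/τ₁) − τ₂ e^(−t/τ₂))/(τ₁ − τ₂)].
At t = 53.55: e^(−t/τ₁) = 0.0908561, e^(−t/τ₂) = 0.154260.
C₂ = 1.033·[1 − (22.3267·0.0908561 − 28.6499·0.154260)/(-6.32324)] = 1.033·0.621868 = 0.642390 g/L.

0.6424 g/L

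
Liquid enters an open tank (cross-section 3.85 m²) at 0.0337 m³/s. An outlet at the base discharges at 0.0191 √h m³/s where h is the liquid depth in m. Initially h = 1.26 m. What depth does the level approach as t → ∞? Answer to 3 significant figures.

3.11 m

Level balance: A dh/dt = 0.0337 − 0.0191 √h. Setting dh/dt = 0:
Q_in = 0.0191 √h_ss ⇒ √h_ss = 0.0337/0.0191 = 1.7644.
h_ss = 1.7644² = 3.1131 m. (Since h₀ = 1.26 m < h_ss, the level will rise toward this value.)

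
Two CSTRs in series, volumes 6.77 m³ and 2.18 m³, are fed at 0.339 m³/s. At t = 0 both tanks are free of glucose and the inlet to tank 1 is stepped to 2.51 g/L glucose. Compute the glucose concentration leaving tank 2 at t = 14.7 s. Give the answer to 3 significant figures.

0.858 g/L

Each tank obeys Vᵢ dCᵢ/dt = Q(Cᵢ₋₁ − Cᵢ), so τᵢ = Vᵢ/Q.
τ₁ = 6.77/0.339 = 19.971 s; τ₂ = 2.18/0.339 = 6.4307 s.
Solving the cascade with C₁(0)=C₂(0)=0 gives C₂(t) = C_in[1 − (τ₁ e^(−t/τ₁) − τ₂ e^(−t/τ₂))/(τ₁ − τ₂)].
At t = 14.7: e^(−t/τ₁) = 0.47899, e^(−t/τ₂) = 0.10168.
C₂ = 2.51·[1 − (19.971·0.47899 − 6.4307·0.10168)/(13.540)] = 2.51·0.34182 = 0.85796 g/L.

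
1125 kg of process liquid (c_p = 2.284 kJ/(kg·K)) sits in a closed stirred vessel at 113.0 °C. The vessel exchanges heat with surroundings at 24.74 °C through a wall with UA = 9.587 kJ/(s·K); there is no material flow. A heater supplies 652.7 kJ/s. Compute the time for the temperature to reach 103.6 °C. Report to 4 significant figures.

Energy balance: M c_p dT/dt = −UA(T − T_amb) + Q̇.
τ = M c_p/UA = 268.019 s; T_ss = T_amb + Q̇/UA = 24.74 + 652.7/9.587 = 92.8218 °C.
T(t) = T_ss + (T₀ − T_ss)e^(−t/τ); set T = 103.6:
t = −τ ln[(T − T_ss)/(T₀ − T_ss)] = −268.019 · ln(0.534151) = 168.068 s.

168.1 s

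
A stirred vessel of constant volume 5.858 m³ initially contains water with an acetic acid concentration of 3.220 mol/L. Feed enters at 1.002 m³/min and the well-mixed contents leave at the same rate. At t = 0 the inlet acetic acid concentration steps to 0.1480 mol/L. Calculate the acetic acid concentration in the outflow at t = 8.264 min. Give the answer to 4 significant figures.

Species balance on the tank: V dC/dt = Q(C_in − C).
Rewrite as dC/dt + C/τ = C_in/τ, τ = V/Q = 5.84631 min.
Integrating: C(t) = C_in + (C₀ − C_in) e^(−t/τ).
C(8.264) = 0.1480 + (3.220 − 0.1480)·e^(−8.264/5.84631) = 0.1480 + (3.07200)·0.243280 = 0.895356 mol/L.

0.8954 mol/L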